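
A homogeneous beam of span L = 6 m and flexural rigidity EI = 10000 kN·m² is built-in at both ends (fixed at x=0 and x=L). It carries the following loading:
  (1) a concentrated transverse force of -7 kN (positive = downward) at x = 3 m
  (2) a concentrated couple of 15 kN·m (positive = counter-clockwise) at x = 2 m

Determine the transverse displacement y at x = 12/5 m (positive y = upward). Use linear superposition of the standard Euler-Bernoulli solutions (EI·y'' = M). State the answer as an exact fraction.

y(12/5) = 423/312500 m

Load 1 — point force P=-7 kN at a=3 m (b=L-a=3):
  y_1 = -Pb²x²(3aL-(3a+b)x)/(6L³EI)  [x≤a] = -(-7)·3²·(12/5)²·(3·3·6-(3·3+3)·(12/5))/(6·6³·10000) = 441/625000 m
Load 2 — applied couple M₀=15 kN·m at a=2 m (b=L-a=4):
  y_2 = (R_Ax³/6 - M_Ax²/2 - M₀(x-a)²/2)/EI  [x>a] with R_A=10/3, M_A=0 = ((10/3)·(12/5)³/6 - 0·(12/5)²/2 - 15·((12/5)-2)²/2)/10000 = 81/125000 m
Superposition: y = Σ y_i = 423/312500 m ≈ 0.001354 m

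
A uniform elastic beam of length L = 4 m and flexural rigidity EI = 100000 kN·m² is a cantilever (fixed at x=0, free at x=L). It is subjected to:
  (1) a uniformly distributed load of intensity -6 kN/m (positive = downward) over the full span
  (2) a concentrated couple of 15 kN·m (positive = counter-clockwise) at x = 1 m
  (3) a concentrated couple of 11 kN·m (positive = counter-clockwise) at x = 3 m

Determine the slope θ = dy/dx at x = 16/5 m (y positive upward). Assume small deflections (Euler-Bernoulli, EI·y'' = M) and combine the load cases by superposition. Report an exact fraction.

Load 1 — uniform load w=-6 kN/m over full span:
  θ_1 = -wx(x²-3Lx+3L²)/(6EI) = -(-6)·(16/5)·((16/5)²-3·4·(16/5)+3·4²)/(6·100000) = 248/390625 rad
Load 2 — applied couple M₀=15 kN·m at a=1 m (b=L-a=3):
  θ_2 = M₀a/EI  [x>a] = 15·1/100000 = 3/20000 rad
Load 3 — applied couple M₀=11 kN·m at a=3 m (b=L-a=1):
  θ_3 = M₀a/EI  [x>a] = 11·3/100000 = 33/100000 rad
Superposition: θ = Σ θ_i = 871/781250 rad ≈ 0.001115 rad

θ(16/5) = 871/781250 rad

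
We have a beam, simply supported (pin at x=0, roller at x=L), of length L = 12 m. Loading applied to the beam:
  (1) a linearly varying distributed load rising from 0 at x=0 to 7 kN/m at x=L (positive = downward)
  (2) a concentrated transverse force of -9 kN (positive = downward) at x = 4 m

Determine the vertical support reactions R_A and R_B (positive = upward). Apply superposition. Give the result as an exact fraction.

Load 1 — triangular load w₀=7 kN/m (0→w₀ over full span):
  R_A = w₀L/6 = 7·12/6 = 14 kN
  R_B = w₀L/3 = 7·12/3 = 28 kN
Load 2 — point force P=-9 kN at a=4 m (b=L-a=8):
  R_A = Pb/L = (-9)·8/12 = -6 kN
  R_B = Pa/L = (-9)·4/12 = -3 kN
Superposition: R_A = 8 kN, R_B = 25 kN

R_A = 8 kN, R_B = 25 kN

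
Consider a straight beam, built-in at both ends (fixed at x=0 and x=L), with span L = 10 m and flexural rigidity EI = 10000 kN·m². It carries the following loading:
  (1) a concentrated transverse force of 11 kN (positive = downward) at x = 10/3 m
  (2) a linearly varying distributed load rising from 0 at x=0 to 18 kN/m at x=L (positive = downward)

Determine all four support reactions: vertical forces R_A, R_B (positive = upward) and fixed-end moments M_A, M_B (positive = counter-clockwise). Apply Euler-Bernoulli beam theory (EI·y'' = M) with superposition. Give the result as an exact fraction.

Load 1 — point force P=11 kN at a=10/3 m (b=L-a=20/3):
  R_A = Pb²(3a+b)/L³ = 11·(20/3)²·(3·(10/3)+(20/3))/10³ = 220/27 kN
  M_A = Pab²/L² = 11·(10/3)·(20/3)²/10² = 440/27 kN·m
  R_B = Pa²(a+3b)/L³ = 11·(10/3)²·((10/3)+3·(20/3))/10³ = 77/27 kN
  M_B = -Pa²b/L² = -11·(10/3)²·(20/3)/10² = -220/27 kN·m
Load 2 — triangular load w₀=18 kN/m (0→w₀ over full span):
  R_A = 3w₀L/20 = 3·18·10/20 = 27 kN
  M_A = w₀L²/30 = 18·10²/30 = 60 kN·m
  R_B = 7w₀L/20 = 7·18·10/20 = 63 kN
  M_B = -w₀L²/20 = -18·10²/20 = -90 kN·m
Superposition: R_A = 949/27 kN, M_A = 2060/27 kN·m, R_B = 1778/27 kN, M_B = -2650/27 kN·m

R_A = 949/27 kN, M_A = 2060/27 kN·m, R_B = 1778/27 kN, M_B = -2650/27 kN·m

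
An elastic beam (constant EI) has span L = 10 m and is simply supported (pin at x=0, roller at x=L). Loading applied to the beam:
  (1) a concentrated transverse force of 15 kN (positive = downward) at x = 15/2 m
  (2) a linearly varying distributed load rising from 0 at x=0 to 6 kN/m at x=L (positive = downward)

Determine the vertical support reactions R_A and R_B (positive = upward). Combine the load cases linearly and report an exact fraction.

R_A = 55/4 kN, R_B = 125/4 kN

Load 1 — point force P=15 kN at a=15/2 m (b=L-a=5/2):
  R_A = Pb/L = 15·(5/2)/10 = 15/4 kN
  R_B = Pa/L = 15·(15/2)/10 = 45/4 kN
Load 2 — triangular load w₀=6 kN/m (0→w₀ over full span):
  R_A = w₀L/6 = 6·10/6 = 10 kN
  R_B = w₀L/3 = 6·10/3 = 20 kN
Superposition: R_A = 55/4 kN, R_B = 125/4 kN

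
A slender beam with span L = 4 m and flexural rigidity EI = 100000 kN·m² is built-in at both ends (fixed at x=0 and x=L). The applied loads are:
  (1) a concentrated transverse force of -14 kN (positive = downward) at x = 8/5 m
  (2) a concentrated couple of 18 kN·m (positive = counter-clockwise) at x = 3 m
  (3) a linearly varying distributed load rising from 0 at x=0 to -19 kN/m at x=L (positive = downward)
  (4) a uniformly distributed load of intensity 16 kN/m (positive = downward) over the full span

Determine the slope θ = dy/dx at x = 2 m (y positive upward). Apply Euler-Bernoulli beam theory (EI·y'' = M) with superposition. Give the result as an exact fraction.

Load 1 — point force P=-14 kN at a=8/5 m (b=L-a=12/5):
  θ_1 = Pa²(L-x)(2bL-(3b+a)(L-x))/(2L³EI)  [x>a] = (-14)·(8/5)²·(4-2)·(2·(12/5)·4-(3·(12/5)+(8/5))·(4-2))/(2·4³·100000) = -7/781250 rad
Load 2 — applied couple M₀=18 kN·m at a=3 m (b=L-a=1):
  θ_2 = (R_Ax²/2 - M_Ax)/EI  [x≤a] with R_A=81/16, M_A=45/8 = ((81/16)·2²/2 - (45/8)·2)/100000 = -9/800000 rad
Load 3 — triangular load w₀=-19 kN/m (0→w₀ over full span):
  θ_3 = -w₀(2x(L-x)(L-2x)(x+2L)+x²(L-x)²)/(120LEI) = -(-19)·(2·2·(4-2)·(4-2·2)·(2+2·4)+2²·(4-2)²)/(120·4·100000) = 19/3000000 rad
Load 4 — uniform load w=16 kN/m over full span:
  θ_4 = -wx(L-x)(L-2x)/(12EI) = -16·2·(4-2)·(4-2·2)/(12·100000) = 0 rad
Superposition: θ = Σ θ_i = -4163/300000000 rad ≈ -0.000014 rad

θ(2) = -4163/300000000 rad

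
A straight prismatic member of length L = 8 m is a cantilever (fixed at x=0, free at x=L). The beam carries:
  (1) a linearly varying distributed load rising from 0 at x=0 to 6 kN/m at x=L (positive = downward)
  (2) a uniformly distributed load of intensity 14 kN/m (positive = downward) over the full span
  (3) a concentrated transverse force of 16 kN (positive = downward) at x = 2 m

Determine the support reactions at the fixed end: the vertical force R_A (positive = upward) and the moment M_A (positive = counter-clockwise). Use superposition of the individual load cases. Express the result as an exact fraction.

Load 1 — triangular load w₀=6 kN/m (0→w₀ over full span):
  R_A = w₀L/2 = 6·8/2 = 24 kN
  M_A = w₀L²/3 = 6·8²/3 = 128 kN·m
Load 2 — uniform load w=14 kN/m over full span:
  R_A = wL = 14·8 = 112 kN
  M_A = wL²/2 = 14·8²/2 = 448 kN·m
Load 3 — point force P=16 kN at a=2 m (b=L-a=6):
  R_A = P = 16 kN
  M_A = Pa = 16·2 = 32 kN·m
Superposition: R_A = 152 kN, M_A = 608 kN·m

R_A = 152 kN, M_A = 608 kN·m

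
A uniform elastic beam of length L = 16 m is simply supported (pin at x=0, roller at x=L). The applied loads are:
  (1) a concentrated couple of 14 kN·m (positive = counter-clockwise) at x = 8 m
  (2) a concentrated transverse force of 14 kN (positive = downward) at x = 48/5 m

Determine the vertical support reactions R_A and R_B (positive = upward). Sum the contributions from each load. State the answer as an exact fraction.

R_A = 259/40 kN, R_B = 301/40 kN

Load 1 — applied couple M₀=14 kN·m at a=8 m (b=L-a=8):
  R_A = M₀/L = 14/16 = 7/8 kN
  R_B = -M₀/L = -14/16 = -7/8 kN
Load 2 — point force P=14 kN at a=48/5 m (b=L-a=32/5):
  R_A = Pb/L = 14·(32/5)/16 = 28/5 kN
  R_B = Pa/L = 14·(48/5)/16 = 42/5 kN
Superposition: R_A = 259/40 kN, R_B = 301/40 kN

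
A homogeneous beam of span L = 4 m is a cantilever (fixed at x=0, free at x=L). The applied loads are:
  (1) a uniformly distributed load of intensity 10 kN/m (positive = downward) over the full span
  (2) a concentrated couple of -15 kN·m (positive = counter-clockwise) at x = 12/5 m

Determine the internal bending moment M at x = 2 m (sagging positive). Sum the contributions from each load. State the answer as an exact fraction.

Load 1 — uniform load w=10 kN/m over full span:
  M_1 = -w(L-x)²/2 = -10·(4-2)²/2 = -20 kN·m
Load 2 — applied couple M₀=-15 kN·m at a=12/5 m (b=L-a=8/5):
  M_2 = M₀  [x≤a] = (-15) = -15 kN·m
Superposition: M = Σ M_i = -35 kN·m ≈ -35.000000 kN·m

M(2) = -35 kN·m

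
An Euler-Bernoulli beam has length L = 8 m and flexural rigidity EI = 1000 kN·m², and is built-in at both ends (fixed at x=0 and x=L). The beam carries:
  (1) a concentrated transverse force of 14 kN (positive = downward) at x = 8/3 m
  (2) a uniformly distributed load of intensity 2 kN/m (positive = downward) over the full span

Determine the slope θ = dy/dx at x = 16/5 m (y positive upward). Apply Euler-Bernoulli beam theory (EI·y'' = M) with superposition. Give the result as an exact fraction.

Load 1 — point force P=14 kN at a=8/3 m (b=L-a=16/3):
  θ_1 = Pa²(L-x)(2bL-(3b+a)(L-x))/(2L³EI)  [x>a] = 14·(8/3)²·(8-(16/5))·(2·(16/3)·8-(3·(16/3)+(8/3))·(8-(16/5)))/(2·8³·1000) = -56/28125 rad
Load 2 — uniform load w=2 kN/m over full span:
  θ_2 = -wx(L-x)(L-2x)/(12EI) = -2·(16/5)·(8-(16/5))·(8-2·(16/5))/(12·1000) = -64/15625 rad
Superposition: θ = Σ θ_i = -856/140625 rad ≈ -0.006087 rad

θ(16/5) = -856/140625 rad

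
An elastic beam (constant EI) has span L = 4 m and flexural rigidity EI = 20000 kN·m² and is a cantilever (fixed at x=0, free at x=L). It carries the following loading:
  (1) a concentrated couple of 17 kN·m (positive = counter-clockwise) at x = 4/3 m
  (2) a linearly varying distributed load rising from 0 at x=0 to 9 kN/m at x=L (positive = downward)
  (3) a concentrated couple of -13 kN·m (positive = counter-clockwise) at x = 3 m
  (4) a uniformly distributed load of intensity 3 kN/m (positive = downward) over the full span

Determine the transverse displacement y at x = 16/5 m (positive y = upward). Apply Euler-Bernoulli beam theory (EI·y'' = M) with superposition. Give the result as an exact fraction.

Load 1 — applied couple M₀=17 kN·m at a=4/3 m (b=L-a=8/3):
  y_1 = M₀a(2x-a)/(2EI)  [x>a] = 17·(4/3)·(2·(16/5)-(4/3))/(2·20000) = 323/112500 m
Load 2 — triangular load w₀=9 kN/m (0→w₀ over full span):
  y_2 = (w₀Lx³/12-w₀L²x²/6-w₀x⁵/(120L))/EI = (9·4·(16/5)³/12-9·4²·(16/5)²/6-9·(16/5)⁵/(120·4))/20000 = -75072/9765625 m
Load 3 — applied couple M₀=-13 kN·m at a=3 m (b=L-a=1):
  y_3 = M₀a(2x-a)/(2EI)  [x>a] = (-13)·3·(2·(16/5)-3)/(2·20000) = -663/200000 m
Load 4 — uniform load w=3 kN/m over full span:
  y_4 = -wx²(x²-4Lx+6L²)/(24EI) = -3·(16/5)²·((16/5)²-4·4·(16/5)+6·4²)/(24·20000) = -1376/390625 m
Superposition: y = Σ y_i = -65552747/5625000000 m ≈ -0.011654 m

y(16/5) = -65552747/5625000000 m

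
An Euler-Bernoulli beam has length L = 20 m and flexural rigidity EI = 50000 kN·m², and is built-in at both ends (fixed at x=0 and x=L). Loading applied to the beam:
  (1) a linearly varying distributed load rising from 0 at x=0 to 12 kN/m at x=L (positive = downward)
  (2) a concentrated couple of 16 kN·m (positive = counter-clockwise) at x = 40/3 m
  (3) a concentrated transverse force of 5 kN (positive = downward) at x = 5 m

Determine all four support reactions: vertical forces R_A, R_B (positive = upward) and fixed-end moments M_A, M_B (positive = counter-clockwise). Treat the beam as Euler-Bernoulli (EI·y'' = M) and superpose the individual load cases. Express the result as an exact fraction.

R_A = 19817/480 kN, M_A = 8611/48 kN·m, R_B = 40183/480 kN, M_B = -3915/16 kN·m

Load 1 — triangular load w₀=12 kN/m (0→w₀ over full span):
  R_A = 3w₀L/20 = 3·12·20/20 = 36 kN
  M_A = w₀L²/30 = 12·20²/30 = 160 kN·m
  R_B = 7w₀L/20 = 7·12·20/20 = 84 kN
  M_B = -w₀L²/20 = -12·20²/20 = -240 kN·m
Load 2 — applied couple M₀=16 kN·m at a=40/3 m (b=L-a=20/3):
  R_A = 6M₀ab/L³ = 6·16·(40/3)·(20/3)/20³ = 16/15 kN
  M_A = M₀b(2a-b)/L² = 16·(20/3)·(2·(40/3)-(20/3))/20² = 16/3 kN·m
  R_B = -6M₀ab/L³ = -6·16·(40/3)·(20/3)/20³ = -16/15 kN
  M_B = M₀a(2b-a)/L² = 16·(40/3)·(2·(20/3)-(40/3))/20² = 0 kN·m
Load 3 — point force P=5 kN at a=5 m (b=L-a=15):
  R_A = Pb²(3a+b)/L³ = 5·15²·(3·5+15)/20³ = 135/32 kN
  M_A = Pab²/L² = 5·5·15²/20² = 225/16 kN·m
  R_B = Pa²(a+3b)/L³ = 5·5²·(5+3·15)/20³ = 25/32 kN
  M_B = -Pa²b/L² = -5·5²·15/20² = -75/16 kN·m
Superposition: R_A = 19817/480 kN, M_A = 8611/48 kN·m, R_B = 40183/480 kN, M_B = -3915/16 kN·m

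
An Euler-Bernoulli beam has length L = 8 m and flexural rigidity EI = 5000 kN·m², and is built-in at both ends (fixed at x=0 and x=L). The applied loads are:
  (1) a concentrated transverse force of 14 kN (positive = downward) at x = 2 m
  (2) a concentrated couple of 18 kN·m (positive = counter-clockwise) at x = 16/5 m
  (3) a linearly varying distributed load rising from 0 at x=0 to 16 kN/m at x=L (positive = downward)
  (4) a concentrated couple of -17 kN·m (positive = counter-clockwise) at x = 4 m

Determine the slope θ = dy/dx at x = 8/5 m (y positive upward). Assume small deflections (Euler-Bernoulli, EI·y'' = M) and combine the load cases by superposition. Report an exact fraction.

θ(8/5) = -8731/1171875 rad

Load 1 — point force P=14 kN at a=2 m (b=L-a=6):
  θ_1 = -Pb²x(2aL-(3a+b)x)/(2L³EI)  [x≤a] = -14·6²·(8/5)·(2·2·8-(3·2+6)·(8/5))/(2·8³·5000) = -63/31250 rad
Load 2 — applied couple M₀=18 kN·m at a=16/5 m (b=L-a=24/5):
  θ_2 = (R_Ax²/2 - M_Ax)/EI  [x≤a] with R_A=81/25, M_A=54/25 = ((81/25)·(8/5)²/2 - (54/25)·(8/5))/5000 = 54/390625 rad
Load 3 — triangular load w₀=16 kN/m (0→w₀ over full span):
  θ_3 = -w₀(2x(L-x)(L-2x)(x+2L)+x²(L-x)²)/(120LEI) = -16·(2·(8/5)·(8-(8/5))·(8-2·(8/5))·((8/5)+2·8)+(8/5)²·(8-(8/5))²)/(120·8·5000) = -7168/1171875 rad
Load 4 — applied couple M₀=-17 kN·m at a=4 m (b=L-a=4):
  θ_4 = (R_Ax²/2 - M_Ax)/EI  [x≤a] with R_A=-51/16, M_A=-17/4 = ((-51/16)·(8/5)²/2 - (-17/4)·(8/5))/5000 = 17/31250 rad
Superposition: θ = Σ θ_i = -8731/1171875 rad ≈ -0.007450 rad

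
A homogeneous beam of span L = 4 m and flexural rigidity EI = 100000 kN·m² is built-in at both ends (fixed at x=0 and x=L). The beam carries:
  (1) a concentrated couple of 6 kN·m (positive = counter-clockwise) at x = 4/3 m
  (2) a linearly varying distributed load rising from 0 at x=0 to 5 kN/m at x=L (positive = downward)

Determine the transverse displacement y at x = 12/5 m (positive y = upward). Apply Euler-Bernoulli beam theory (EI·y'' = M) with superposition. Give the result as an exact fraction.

Load 1 — applied couple M₀=6 kN·m at a=4/3 m (b=L-a=8/3):
  y_1 = (R_Ax³/6 - M_Ax²/2 - M₀(x-a)²/2)/EI  [x>a] with R_A=2, M_A=0 = (2·(12/5)³/6 - 0·(12/5)²/2 - 6·((12/5)-(4/3))²/2)/100000 = 14/1171875 m
Load 2 — triangular load w₀=5 kN/m (0→w₀ over full span):
  y_2 = -w₀x²(L-x)²(x+2L)/(120LEI) = -5·(12/5)²·(4-(12/5))²·((12/5)+2·4)/(120·4·100000) = -156/9765625 m
Superposition: y = Σ y_i = -118/29296875 m ≈ -0.000004 m

y(12/5) = -118/29296875 m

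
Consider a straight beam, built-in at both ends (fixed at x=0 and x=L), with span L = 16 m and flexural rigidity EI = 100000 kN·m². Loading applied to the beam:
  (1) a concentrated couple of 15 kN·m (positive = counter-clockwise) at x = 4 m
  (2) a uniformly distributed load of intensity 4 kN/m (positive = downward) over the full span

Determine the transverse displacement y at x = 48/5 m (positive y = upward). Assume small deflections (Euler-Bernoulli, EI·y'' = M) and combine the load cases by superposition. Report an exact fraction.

Load 1 — applied couple M₀=15 kN·m at a=4 m (b=L-a=12):
  y_1 = (R_Ax³/6 - M_Ax²/2 - M₀(x-a)²/2)/EI  [x>a] with R_A=135/128, M_A=-45/16 = ((135/128)·(48/5)³/6 - (-45/16)·(48/5)²/2 - 15·((48/5)-4)²/2)/100000 = 39/78125 m
Load 2 — uniform load w=4 kN/m over full span:
  y_2 = -wx²(L-x)²/(24EI) = -4·(48/5)²·(16-(48/5))²/(24·100000) = -12288/1953125 m
Superposition: y = Σ y_i = -11313/1953125 m ≈ -0.005792 m

y(48/5) = -11313/1953125 m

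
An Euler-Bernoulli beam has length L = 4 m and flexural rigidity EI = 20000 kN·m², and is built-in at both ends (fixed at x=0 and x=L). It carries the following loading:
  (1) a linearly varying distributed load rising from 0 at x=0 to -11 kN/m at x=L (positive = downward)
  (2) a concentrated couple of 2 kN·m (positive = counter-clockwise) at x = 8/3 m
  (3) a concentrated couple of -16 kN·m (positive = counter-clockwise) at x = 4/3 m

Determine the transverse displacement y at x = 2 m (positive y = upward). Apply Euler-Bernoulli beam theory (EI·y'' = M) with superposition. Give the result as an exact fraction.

Load 1 — triangular load w₀=-11 kN/m (0→w₀ over full span):
  y_1 = -w₀x²(L-x)²(x+2L)/(120LEI) = -(-11)·2²·(4-2)²·(2+2·4)/(120·4·20000) = 11/60000 m
Load 2 — applied couple M₀=2 kN·m at a=8/3 m (b=L-a=4/3):
  y_2 = (R_Ax³/6 - M_Ax²/2)/EI  [x≤a] with R_A=2/3, M_A=2/3 = ((2/3)·2³/6 - (2/3)·2²/2)/20000 = -1/45000 m
Load 3 — applied couple M₀=-16 kN·m at a=4/3 m (b=L-a=8/3):
  y_3 = (R_Ax³/6 - M_Ax²/2 - M₀(x-a)²/2)/EI  [x>a] with R_A=-16/3, M_A=0 = ((-16/3)·2³/6 - 0·2²/2 - (-16)·(2-(4/3))²/2)/20000 = -1/5625 m
Superposition: y = Σ y_i = -1/60000 m ≈ -0.000017 m

y(2) = -1/60000 m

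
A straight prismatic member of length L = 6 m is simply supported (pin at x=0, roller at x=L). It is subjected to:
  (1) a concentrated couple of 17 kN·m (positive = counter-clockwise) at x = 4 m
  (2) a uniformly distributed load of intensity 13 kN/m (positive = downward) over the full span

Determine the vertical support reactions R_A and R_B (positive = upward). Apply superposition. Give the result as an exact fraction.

Load 1 — applied couple M₀=17 kN·m at a=4 m (b=L-a=2):
  R_A = M₀/L = 17/6 kN
  R_B = -M₀/L = -17/6 kN
Load 2 — uniform load w=13 kN/m over full span:
  R_A = wL/2 = 13·6/2 = 39 kN
  R_B = wL/2 = 13·6/2 = 39 kN
Superposition: R_A = 251/6 kN, R_B = 217/6 kN

R_A = 251/6 kN, R_B = 217/6 kN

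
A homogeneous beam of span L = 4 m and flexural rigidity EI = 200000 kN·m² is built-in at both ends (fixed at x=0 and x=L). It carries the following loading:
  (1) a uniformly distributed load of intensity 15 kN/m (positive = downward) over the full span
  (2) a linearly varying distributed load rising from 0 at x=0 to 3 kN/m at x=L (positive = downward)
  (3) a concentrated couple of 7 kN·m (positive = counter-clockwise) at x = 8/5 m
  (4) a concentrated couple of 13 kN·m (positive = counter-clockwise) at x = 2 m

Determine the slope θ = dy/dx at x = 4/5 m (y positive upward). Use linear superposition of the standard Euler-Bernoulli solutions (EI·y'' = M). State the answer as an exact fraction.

Load 1 — uniform load w=15 kN/m over full span:
  θ_1 = -wx(L-x)(L-2x)/(12EI) = -15·(4/5)·(4-(4/5))·(4-2·(4/5))/(12·200000) = -3/78125 rad
Load 2 — triangular load w₀=3 kN/m (0→w₀ over full span):
  θ_2 = -w₀(2x(L-x)(L-2x)(x+2L)+x²(L-x)²)/(120LEI) = -3·(2·(4/5)·(4-(4/5))·(4-2·(4/5))·((4/5)+2·4)+(4/5)²·(4-(4/5))²)/(120·4·200000) = -7/1953125 rad
Load 3 — applied couple M₀=7 kN·m at a=8/5 m (b=L-a=12/5):
  θ_3 = (R_Ax²/2 - M_Ax)/EI  [x≤a] with R_A=63/25, M_A=21/25 = ((63/25)·(4/5)²/2 - (21/25)·(4/5))/200000 = 21/31250000 rad
Load 4 — applied couple M₀=13 kN·m at a=2 m (b=L-a=2):
  θ_4 = (R_Ax²/2 - M_Ax)/EI  [x≤a] with R_A=39/8, M_A=13/4 = ((39/8)·(4/5)²/2 - (13/4)·(4/5))/200000 = -13/2500000 rad
Superposition: θ = Σ θ_i = -2907/62500000 rad ≈ -0.000047 rad

θ(4/5) = -2907/62500000 rad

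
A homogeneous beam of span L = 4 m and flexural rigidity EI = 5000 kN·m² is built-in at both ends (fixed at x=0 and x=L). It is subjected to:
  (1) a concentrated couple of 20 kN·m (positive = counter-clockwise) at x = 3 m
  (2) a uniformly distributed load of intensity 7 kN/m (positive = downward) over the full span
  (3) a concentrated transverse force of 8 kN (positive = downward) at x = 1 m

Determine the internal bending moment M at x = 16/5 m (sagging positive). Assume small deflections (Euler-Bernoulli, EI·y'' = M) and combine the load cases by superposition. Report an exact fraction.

M(16/5) = -2737/300 kN·m

Load 1 — applied couple M₀=20 kN·m at a=3 m (b=L-a=1):
  M_1 = R_Ax - M_A - M₀  [x>a] with R_A=45/8, M_A=25/4 = (45/8)·(16/5) - (25/4) - 20 = -33/4 kN·m
Load 2 — uniform load w=7 kN/m over full span:
  M_2 = wLx/2 - wL²/12 - wx²/2 = 7·4·(16/5)/2 - 7·4²/12 - 7·(16/5)²/2 = -28/75 kN·m
Load 3 — point force P=8 kN at a=1 m (b=L-a=3):
  M_3 = Pa²(a+3b)(L-x)/L³ - Pa²b/L²  [x>a] = 8·1²·(1+3·3)·(4-(16/5))/4³ - 8·1²·3/4² = -1/2 kN·m
Superposition: M = Σ M_i = -2737/300 kN·m ≈ -9.123333 kN·m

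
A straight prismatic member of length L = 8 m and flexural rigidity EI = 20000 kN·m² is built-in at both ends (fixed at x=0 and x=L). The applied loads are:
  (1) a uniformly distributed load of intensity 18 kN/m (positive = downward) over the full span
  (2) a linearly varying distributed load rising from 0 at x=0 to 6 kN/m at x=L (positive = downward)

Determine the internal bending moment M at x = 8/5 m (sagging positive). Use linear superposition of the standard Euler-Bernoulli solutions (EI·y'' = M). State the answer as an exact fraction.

M(8/5) = -704/125 kN·m

Load 1 — uniform load w=18 kN/m over full span:
  M_1 = wLx/2 - wL²/12 - wx²/2 = 18·8·(8/5)/2 - 18·8²/12 - 18·(8/5)²/2 = -96/25 kN·m
Load 2 — triangular load w₀=6 kN/m (0→w₀ over full span):
  M_2 = 3w₀Lx/20 - w₀L²/30 - w₀x³/(6L) = 3·6·8·(8/5)/20 - 6·8²/30 - 6·(8/5)³/(6·8) = -224/125 kN·m
Superposition: M = Σ M_i = -704/125 kN·m ≈ -5.632000 kN·m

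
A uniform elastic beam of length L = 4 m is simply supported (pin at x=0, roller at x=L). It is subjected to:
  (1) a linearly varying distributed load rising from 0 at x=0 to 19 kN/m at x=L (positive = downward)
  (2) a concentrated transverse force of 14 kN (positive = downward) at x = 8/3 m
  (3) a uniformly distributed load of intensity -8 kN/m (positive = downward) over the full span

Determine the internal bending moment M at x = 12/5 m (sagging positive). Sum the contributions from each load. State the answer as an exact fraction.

M(12/5) = 1912/125 kN·m

Load 1 — triangular load w₀=19 kN/m (0→w₀ over full span):
  M_1 = w₀Lx/6 - w₀x³/(6L) = 19·4·(12/5)/6 - 19·(12/5)³/(6·4) = 2432/125 kN·m
Load 2 — point force P=14 kN at a=8/3 m (b=L-a=4/3):
  M_2 = Pbx/L  [x≤a] = 14·(4/3)·(12/5)/4 = 56/5 kN·m
Load 3 — uniform load w=-8 kN/m over full span:
  M_3 = wx(L-x)/2 = (-8)·(12/5)·(4-(12/5))/2 = -384/25 kN·m
Superposition: M = Σ M_i = 1912/125 kN·m ≈ 15.296000 kN·m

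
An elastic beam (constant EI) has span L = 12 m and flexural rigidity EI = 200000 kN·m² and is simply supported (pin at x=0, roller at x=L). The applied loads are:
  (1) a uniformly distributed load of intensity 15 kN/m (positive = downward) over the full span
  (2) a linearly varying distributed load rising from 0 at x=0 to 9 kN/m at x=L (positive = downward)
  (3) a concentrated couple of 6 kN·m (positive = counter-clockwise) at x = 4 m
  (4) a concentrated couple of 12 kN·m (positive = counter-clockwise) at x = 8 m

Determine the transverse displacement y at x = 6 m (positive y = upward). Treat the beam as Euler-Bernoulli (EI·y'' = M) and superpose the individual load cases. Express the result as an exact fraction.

y(6) = -1059/40000 m

Load 1 — uniform load w=15 kN/m over full span:
  y_1 = -wx(L³-2Lx²+x³)/(24EI) = -15·6·(12³-2·12·6²+6³)/(24·200000) = -81/4000 m
Load 2 — triangular load w₀=9 kN/m (0→w₀ over full span):
  y_2 = -w₀x(7L⁴-10L²x²+3x⁴)/(360LEI) = -9·6·(7·12⁴-10·12²·6²+3·6⁴)/(360·12·200000) = -243/40000 m
Load 3 — applied couple M₀=6 kN·m at a=4 m (b=L-a=8):
  y_3 = (M₀x³/(6L)-M₀(x-a)²/2+C₁x)/EI  [x>a] with C₁=M₀(3b²-L²)/(6L)=4 = (6·6³/(6·12)-6·(6-4)²/2+4·6)/200000 = 3/20000 m
Load 4 — applied couple M₀=12 kN·m at a=8 m (b=L-a=4):
  y_4 = (M₀x³/(6L)+C₁x)/EI  [x≤a] with C₁=M₀(3b²-L²)/(6L)=-16 = (12·6³/(6·12)+(-16)·6)/200000 = -3/10000 m
Superposition: y = Σ y_i = -1059/40000 m ≈ -0.026475 m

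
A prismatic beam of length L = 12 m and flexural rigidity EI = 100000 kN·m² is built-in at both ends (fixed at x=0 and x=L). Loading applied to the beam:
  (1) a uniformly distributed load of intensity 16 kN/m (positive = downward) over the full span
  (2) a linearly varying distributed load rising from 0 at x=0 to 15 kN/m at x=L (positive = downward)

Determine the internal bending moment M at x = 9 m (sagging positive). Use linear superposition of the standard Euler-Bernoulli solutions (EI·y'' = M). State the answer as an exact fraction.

M(9) = 345/8 kN·m

Load 1 — uniform load w=16 kN/m over full span:
  M_1 = wLx/2 - wL²/12 - wx²/2 = 16·12·9/2 - 16·12²/12 - 16·9²/2 = 24 kN·m
Load 2 — triangular load w₀=15 kN/m (0→w₀ over full span):
  M_2 = 3w₀Lx/20 - w₀L²/30 - w₀x³/(6L) = 3·15·12·9/20 - 15·12²/30 - 15·9³/(6·12) = 153/8 kN·m
Superposition: M = Σ M_i = 345/8 kN·m ≈ 43.125000 kN·m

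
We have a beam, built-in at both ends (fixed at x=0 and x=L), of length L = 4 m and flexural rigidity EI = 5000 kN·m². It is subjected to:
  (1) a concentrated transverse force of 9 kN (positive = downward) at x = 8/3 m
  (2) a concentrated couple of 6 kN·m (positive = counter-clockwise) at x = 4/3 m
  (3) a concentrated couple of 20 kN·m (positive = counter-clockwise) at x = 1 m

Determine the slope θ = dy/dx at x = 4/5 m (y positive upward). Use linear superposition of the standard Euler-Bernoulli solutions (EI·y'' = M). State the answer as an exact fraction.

θ(4/5) = 38/46875 rad

Load 1 — point force P=9 kN at a=8/3 m (b=L-a=4/3):
  θ_1 = -Pb²x(2aL-(3a+b)x)/(2L³EI)  [x≤a] = -9·(4/3)²·(4/5)·(2·(8/3)·4-(3·(8/3)+(4/3))·(4/5))/(2·4³·5000) = -13/46875 rad
Load 2 — applied couple M₀=6 kN·m at a=4/3 m (b=L-a=8/3):
  θ_2 = (R_Ax²/2 - M_Ax)/EI  [x≤a] with R_A=2, M_A=0 = (2·(4/5)²/2 - 0·(4/5))/5000 = 2/15625 rad
Load 3 — applied couple M₀=20 kN·m at a=1 m (b=L-a=3):
  θ_3 = (R_Ax²/2 - M_Ax)/EI  [x≤a] with R_A=45/8, M_A=-15/4 = ((45/8)·(4/5)²/2 - (-15/4)·(4/5))/5000 = 3/3125 rad
Superposition: θ = Σ θ_i = 38/46875 rad ≈ 0.000811 rad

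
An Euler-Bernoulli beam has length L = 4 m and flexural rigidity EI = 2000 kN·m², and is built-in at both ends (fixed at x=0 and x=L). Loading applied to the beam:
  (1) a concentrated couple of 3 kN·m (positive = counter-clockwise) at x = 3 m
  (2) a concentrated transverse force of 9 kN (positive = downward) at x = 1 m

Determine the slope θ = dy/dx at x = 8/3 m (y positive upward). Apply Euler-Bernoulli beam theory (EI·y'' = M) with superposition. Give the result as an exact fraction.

Load 1 — applied couple M₀=3 kN·m at a=3 m (b=L-a=1):
  θ_1 = (R_Ax²/2 - M_Ax)/EI  [x≤a] with R_A=27/32, M_A=15/16 = ((27/32)·(8/3)²/2 - (15/16)·(8/3))/2000 = 1/4000 rad
Load 2 — point force P=9 kN at a=1 m (b=L-a=3):
  θ_2 = Pa²(L-x)(2bL-(3b+a)(L-x))/(2L³EI)  [x>a] = 9·1²·(4-(8/3))·(2·3·4-(3·3+1)·(4-(8/3)))/(2·4³·2000) = 1/2000 rad
Superposition: θ = Σ θ_i = 3/4000 rad ≈ 0.000750 rad

θ(8/3) = 3/4000 rad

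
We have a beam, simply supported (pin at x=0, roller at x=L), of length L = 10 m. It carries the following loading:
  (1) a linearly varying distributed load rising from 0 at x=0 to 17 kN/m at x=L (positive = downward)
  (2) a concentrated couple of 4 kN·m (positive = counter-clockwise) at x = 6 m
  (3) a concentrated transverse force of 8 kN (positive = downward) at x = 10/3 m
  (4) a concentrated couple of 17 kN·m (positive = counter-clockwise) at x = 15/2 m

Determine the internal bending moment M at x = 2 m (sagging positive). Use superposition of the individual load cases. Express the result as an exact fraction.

M(2) = 1039/15 kN·m

Load 1 — triangular load w₀=17 kN/m (0→w₀ over full span):
  M_1 = w₀Lx/6 - w₀x³/(6L) = 17·10·2/6 - 17·2³/(6·10) = 272/5 kN·m
Load 2 — applied couple M₀=4 kN·m at a=6 m (b=L-a=4):
  M_2 = M₀x/L  [x≤a] = 4·2/10 = 4/5 kN·m
Load 3 — point force P=8 kN at a=10/3 m (b=L-a=20/3):
  M_3 = Pbx/L  [x≤a] = 8·(20/3)·2/10 = 32/3 kN·m
Load 4 — applied couple M₀=17 kN·m at a=15/2 m (b=L-a=5/2):
  M_4 = M₀x/L  [x≤a] = 17·2/10 = 17/5 kN·m
Superposition: M = Σ M_i = 1039/15 kN·m ≈ 69.266667 kN·m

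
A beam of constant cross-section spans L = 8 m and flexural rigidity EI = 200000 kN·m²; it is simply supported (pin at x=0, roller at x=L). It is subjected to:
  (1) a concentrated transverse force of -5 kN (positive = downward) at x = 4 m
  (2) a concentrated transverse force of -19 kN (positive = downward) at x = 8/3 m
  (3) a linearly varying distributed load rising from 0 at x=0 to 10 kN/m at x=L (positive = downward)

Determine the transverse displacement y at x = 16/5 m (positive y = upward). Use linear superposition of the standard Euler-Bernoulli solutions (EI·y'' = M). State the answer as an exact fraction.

Load 1 — point force P=-5 kN at a=4 m (b=L-a=4):
  y_1 = -Pbx(L²-b²-x²)/(6LEI)  [x≤a] = -(-5)·4·(16/5)·(8²-4²-(16/5)²)/(6·8·200000) = 59/234375 m
Load 2 — point force P=-19 kN at a=8/3 m (b=L-a=16/3):
  y_2 = -Pa(L-x)(2Lx-a²-x²)/(6LEI)  [x>a] = -(-19)·(8/3)·(8-(16/5))·(2·8·(16/5)-(8/3)²-(16/5)²)/(6·8·200000) = 9044/10546875 m
Load 3 — triangular load w₀=10 kN/m (0→w₀ over full span):
  y_3 = -w₀x(7L⁴-10L²x²+3x⁴)/(360LEI) = -10·(16/5)·(7·8⁴-10·8²·(16/5)²+3·(16/5)⁴)/(360·8·200000) = -36512/29296875 m
Superposition: y = Σ y_i = -36133/263671875 m ≈ -0.000137 m

y(16/5) = -36133/263671875 m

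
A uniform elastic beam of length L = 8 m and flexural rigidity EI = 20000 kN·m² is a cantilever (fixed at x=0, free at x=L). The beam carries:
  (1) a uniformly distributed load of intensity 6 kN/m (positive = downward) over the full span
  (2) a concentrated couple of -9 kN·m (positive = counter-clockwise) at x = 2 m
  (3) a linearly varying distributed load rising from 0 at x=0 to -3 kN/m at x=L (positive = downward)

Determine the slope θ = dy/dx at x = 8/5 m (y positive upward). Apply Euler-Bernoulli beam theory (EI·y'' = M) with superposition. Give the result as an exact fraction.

θ(8/5) = -13837/1562500 rad

Load 1 — uniform load w=6 kN/m over full span:
  θ_1 = -wx(x²-3Lx+3L²)/(6EI) = -6·(8/5)·((8/5)²-3·8·(8/5)+3·8²)/(6·20000) = -976/78125 rad
Load 2 — applied couple M₀=-9 kN·m at a=2 m (b=L-a=6):
  θ_2 = M₀x/EI  [x≤a] = (-9)·(8/5)/20000 = -9/12500 rad
Load 3 — triangular load w₀=-3 kN/m (0→w₀ over full span):
  θ_3 = (w₀Lx²/4-w₀L²x/3-w₀x⁴/(24L))/EI = ((-3)·8·(8/5)²/4-(-3)·8²·(8/5)/3-(-3)·(8/5)⁴/(24·8))/20000 = 1702/390625 rad
Superposition: θ = Σ θ_i = -13837/1562500 rad ≈ -0.008856 rad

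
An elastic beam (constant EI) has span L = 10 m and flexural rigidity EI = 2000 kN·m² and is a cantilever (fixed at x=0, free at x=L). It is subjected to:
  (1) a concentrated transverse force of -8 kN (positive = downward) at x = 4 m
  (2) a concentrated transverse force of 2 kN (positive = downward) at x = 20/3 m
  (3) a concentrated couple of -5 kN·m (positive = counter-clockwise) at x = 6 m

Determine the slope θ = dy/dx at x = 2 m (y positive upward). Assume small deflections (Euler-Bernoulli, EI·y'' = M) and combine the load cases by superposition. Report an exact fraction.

Load 1 — point force P=-8 kN at a=4 m (b=L-a=6):
  θ_1 = -Px(2a-x)/(2EI)  [x≤a] = -(-8)·2·(2·4-2)/(2·2000) = 3/125 rad
Load 2 — point force P=2 kN at a=20/3 m (b=L-a=10/3):
  θ_2 = -Px(2a-x)/(2EI)  [x≤a] = -2·2·(2·(20/3)-2)/(2·2000) = -17/1500 rad
Load 3 — applied couple M₀=-5 kN·m at a=6 m (b=L-a=4):
  θ_3 = M₀x/EI  [x≤a] = (-5)·2/2000 = -1/200 rad
Superposition: θ = Σ θ_i = 23/3000 rad ≈ 0.007667 rad

θ(2) = 23/3000 rad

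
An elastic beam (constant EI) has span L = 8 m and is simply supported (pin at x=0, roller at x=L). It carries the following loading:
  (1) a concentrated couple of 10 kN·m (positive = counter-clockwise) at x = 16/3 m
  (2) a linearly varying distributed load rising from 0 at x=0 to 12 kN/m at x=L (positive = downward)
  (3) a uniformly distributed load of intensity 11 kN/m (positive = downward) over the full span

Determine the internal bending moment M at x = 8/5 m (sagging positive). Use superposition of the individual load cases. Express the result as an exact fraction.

M(8/5) = 10362/125 kN·m

Load 1 — applied couple M₀=10 kN·m at a=16/3 m (b=L-a=8/3):
  M_1 = M₀x/L  [x≤a] = 10·(8/5)/8 = 2 kN·m
Load 2 — triangular load w₀=12 kN/m (0→w₀ over full span):
  M_2 = w₀Lx/6 - w₀x³/(6L) = 12·8·(8/5)/6 - 12·(8/5)³/(6·8) = 3072/125 kN·m
Load 3 — uniform load w=11 kN/m over full span:
  M_3 = wx(L-x)/2 = 11·(8/5)·(8-(8/5))/2 = 1408/25 kN·m
Superposition: M = Σ M_i = 10362/125 kN·m ≈ 82.896000 kN·m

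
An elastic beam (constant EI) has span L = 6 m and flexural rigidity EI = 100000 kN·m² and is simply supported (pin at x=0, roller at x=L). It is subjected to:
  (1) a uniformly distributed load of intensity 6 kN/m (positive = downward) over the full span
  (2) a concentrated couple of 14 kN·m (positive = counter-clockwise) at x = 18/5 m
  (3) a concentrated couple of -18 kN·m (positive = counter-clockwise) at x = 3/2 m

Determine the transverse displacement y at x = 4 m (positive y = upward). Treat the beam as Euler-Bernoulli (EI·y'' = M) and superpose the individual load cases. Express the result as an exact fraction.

y(4) = -106741/90000000 m

Load 1 — uniform load w=6 kN/m over full span:
  y_1 = -wx(L³-2Lx²+x³)/(24EI) = -6·4·(6³-2·6·4²+4³)/(24·100000) = -11/12500 m
Load 2 — applied couple M₀=14 kN·m at a=18/5 m (b=L-a=12/5):
  y_2 = (M₀x³/(6L)-M₀(x-a)²/2+C₁x)/EI  [x>a] with C₁=M₀(3b²-L²)/(6L)=-182/25 = (14·4³/(6·6)-14·(4-(18/5))²/2+(-182/25)·4)/100000 = -301/5625000 m
Load 3 — applied couple M₀=-18 kN·m at a=3/2 m (b=L-a=9/2):
  y_3 = (M₀x³/(6L)-M₀(x-a)²/2+C₁x)/EI  [x>a] with C₁=M₀(3b²-L²)/(6L)=-99/8 = ((-18)·4³/(6·6)-(-18)·(4-(3/2))²/2+(-99/8)·4)/100000 = -101/400000 m
Superposition: y = Σ y_i = -106741/90000000 m ≈ -0.001186 m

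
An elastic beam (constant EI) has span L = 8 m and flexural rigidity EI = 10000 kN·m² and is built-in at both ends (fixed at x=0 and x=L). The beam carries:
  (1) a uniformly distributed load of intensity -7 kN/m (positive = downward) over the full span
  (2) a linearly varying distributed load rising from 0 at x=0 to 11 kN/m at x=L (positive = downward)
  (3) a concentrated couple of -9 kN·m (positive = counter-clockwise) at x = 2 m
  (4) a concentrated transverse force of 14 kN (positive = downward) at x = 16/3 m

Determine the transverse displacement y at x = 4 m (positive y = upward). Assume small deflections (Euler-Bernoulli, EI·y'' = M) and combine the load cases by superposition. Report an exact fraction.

y(4) = -1673/810000 m

Load 1 — uniform load w=-7 kN/m over full span:
  y_1 = -wx²(L-x)²/(24EI) = -(-7)·4²·(8-4)²/(24·10000) = 14/1875 m
Load 2 — triangular load w₀=11 kN/m (0→w₀ over full span):
  y_2 = -w₀x²(L-x)²(x+2L)/(120LEI) = -11·4²·(8-4)²·(4+2·8)/(120·8·10000) = -11/1875 m
Load 3 — applied couple M₀=-9 kN·m at a=2 m (b=L-a=6):
  y_3 = (R_Ax³/6 - M_Ax²/2 - M₀(x-a)²/2)/EI  [x>a] with R_A=-81/64, M_A=27/16 = ((-81/64)·4³/6 - (27/16)·4²/2 - (-9)·(4-2)²/2)/10000 = -9/10000 m
Load 4 — point force P=14 kN at a=16/3 m (b=L-a=8/3):
  y_4 = -Pb²x²(3aL-(3a+b)x)/(6L³EI)  [x≤a] = -14·(8/3)²·4²·(3·(16/3)·8-(3·(16/3)+(8/3))·4)/(6·8³·10000) = -28/10125 m
Superposition: y = Σ y_i = -1673/810000 m ≈ -0.002065 m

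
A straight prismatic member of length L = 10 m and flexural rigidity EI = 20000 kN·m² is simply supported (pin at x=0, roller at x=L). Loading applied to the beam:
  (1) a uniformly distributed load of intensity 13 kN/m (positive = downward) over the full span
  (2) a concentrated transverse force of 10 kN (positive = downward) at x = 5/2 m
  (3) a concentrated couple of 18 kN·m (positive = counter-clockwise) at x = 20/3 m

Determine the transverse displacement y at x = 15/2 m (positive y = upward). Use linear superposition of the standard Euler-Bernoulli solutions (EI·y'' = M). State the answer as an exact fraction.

Load 1 — uniform load w=13 kN/m over full span:
  y_1 = -wx(L³-2Lx²+x³)/(24EI) = -13·(15/2)·(10³-2·10·(15/2)²+(15/2)³)/(24·20000) = -247/4096 m
Load 2 — point force P=10 kN at a=5/2 m (b=L-a=15/2):
  y_2 = -Pa(L-x)(2Lx-a²-x²)/(6LEI)  [x>a] = -10·(5/2)·(10-(15/2))·(2·10·(15/2)-(5/2)²-(15/2)²)/(6·10·20000) = -7/1536 m
Load 3 — applied couple M₀=18 kN·m at a=20/3 m (b=L-a=10/3):
  y_3 = (M₀x³/(6L)-M₀(x-a)²/2+C₁x)/EI  [x>a] with C₁=M₀(3b²-L²)/(6L)=-20 = (18·(15/2)³/(6·10)-18·((15/2)-(20/3))²/2+(-20)·(15/2))/20000 = -19/12800 m
Superposition: y = Σ y_i = -20381/307200 m ≈ -0.066344 m

y(15/2) = -20381/307200 m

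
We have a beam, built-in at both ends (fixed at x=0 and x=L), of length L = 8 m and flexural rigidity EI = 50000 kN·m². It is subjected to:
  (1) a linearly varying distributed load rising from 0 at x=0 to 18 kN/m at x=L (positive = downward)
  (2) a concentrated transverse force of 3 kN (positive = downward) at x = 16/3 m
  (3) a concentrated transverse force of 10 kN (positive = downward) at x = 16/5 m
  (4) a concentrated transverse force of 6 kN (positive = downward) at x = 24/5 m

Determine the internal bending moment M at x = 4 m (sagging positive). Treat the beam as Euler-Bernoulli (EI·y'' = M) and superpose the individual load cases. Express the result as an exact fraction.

Load 1 — triangular load w₀=18 kN/m (0→w₀ over full span):
  M_1 = 3w₀Lx/20 - w₀L²/30 - w₀x³/(6L) = 3·18·8·4/20 - 18·8²/30 - 18·4³/(6·8) = 24 kN·m
Load 2 — point force P=3 kN at a=16/3 m (b=L-a=8/3):
  M_2 = Pb²(3a+b)x/L³ - Pab²/L²  [x≤a] = 3·(8/3)²·(3·(16/3)+(8/3))·4/8³ - 3·(16/3)·(8/3)²/8² = 4/3 kN·m
Load 3 — point force P=10 kN at a=16/5 m (b=L-a=24/5):
  M_3 = Pa²(a+3b)(L-x)/L³ - Pa²b/L²  [x>a] = 10·(16/5)²·((16/5)+3·(24/5))·(8-4)/8³ - 10·(16/5)²·(24/5)/8² = 32/5 kN·m
Load 4 — point force P=6 kN at a=24/5 m (b=L-a=16/5):
  M_4 = Pb²(3a+b)x/L³ - Pab²/L²  [x≤a] = 6·(16/5)²·(3·(24/5)+(16/5))·4/8³ - 6·(24/5)·(16/5)²/8² = 96/25 kN·m
Superposition: M = Σ M_i = 2668/75 kN·m ≈ 35.573333 kN·m

M(4) = 2668/75 kN·m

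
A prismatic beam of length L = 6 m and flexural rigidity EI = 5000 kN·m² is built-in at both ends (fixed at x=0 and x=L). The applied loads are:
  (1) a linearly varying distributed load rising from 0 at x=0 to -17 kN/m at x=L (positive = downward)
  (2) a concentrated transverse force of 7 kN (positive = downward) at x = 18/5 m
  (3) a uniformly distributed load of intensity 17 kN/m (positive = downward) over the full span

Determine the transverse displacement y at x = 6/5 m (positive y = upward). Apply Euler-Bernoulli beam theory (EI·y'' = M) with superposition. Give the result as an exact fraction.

Load 1 — triangular load w₀=-17 kN/m (0→w₀ over full span):
  y_1 = -w₀x²(L-x)²(x+2L)/(120LEI) = -(-17)·(6/5)²·(6-(6/5))²·((6/5)+2·6)/(120·6·5000) = 20196/9765625 m
Load 2 — point force P=7 kN at a=18/5 m (b=L-a=12/5):
  y_2 = -Pb²x²(3aL-(3a+b)x)/(6L³EI)  [x≤a] = -7·(12/5)²·(6/5)²·(3·(18/5)·6-(3·(18/5)+(12/5))·(6/5))/(6·6³·5000) = -4284/9765625 m
Load 3 — uniform load w=17 kN/m over full span:
  y_3 = -wx²(L-x)²/(24EI) = -17·(6/5)²·(6-(6/5))²/(24·5000) = -1836/390625 m
Superposition: y = Σ y_i = -29988/9765625 m ≈ -0.003071 m

y(6/5) = -29988/9765625 m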